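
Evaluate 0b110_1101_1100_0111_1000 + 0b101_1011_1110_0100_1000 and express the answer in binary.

Add column by column in base 2, right to left:
  0+0 = 0
  0+0 = 0
  0+0 = 0
  1+1 = 0 carry 1
  1+0+1 = 0 carry 1
  1+0+1 = 0 carry 1
  1+1+1 = 1 carry 1
  0+0+1 = 1
  0+0 = 0
  0+1 = 1
  1+1 = 0 carry 1
  1+1+1 = 1 carry 1
  1+1+1 = 1 carry 1
  0+1+1 = 0 carry 1
  1+0+1 = 0 carry 1
  1+1+1 = 1 carry 1
  0+1+1 = 0 carry 1
  1+0+1 = 0 carry 1
  1+1+1 = 1 carry 1
  final carry 1

0b11001001101011000000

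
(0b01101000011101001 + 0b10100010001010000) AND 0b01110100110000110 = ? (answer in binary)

0b100000000

Add column by column in base 2, right to left:
  1+0 = 1
  0+0 = 0
  0+0 = 0
  1+0 = 1
  0+1 = 1
  1+0 = 1
  1+1 = 0 carry 1
  1+0+1 = 0 carry 1
  0+0+1 = 1
  0+0 = 0
  0+1 = 1
  0+0 = 0
  1+0 = 1
  0+0 = 0
  1+1 = 0 carry 1
  1+0+1 = 0 carry 1
  0+1+1 = 0 carry 1
  final carry 1
Sum = 0b100001010100111001; now AND with 0b01110100110000110:
  100001010100111001
& 001110100110000110
= 000000000100000000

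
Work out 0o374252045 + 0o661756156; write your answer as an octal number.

0o1256230223

Add column by column in base 8, right to left:
  5+6 = 3 carry 1
  4+5+1 = 2 carry 1
  0+1+1 = 2
  2+6 = 0 carry 1
  5+5+1 = 3 carry 1
  2+7+1 = 2 carry 1
  4+1+1 = 6
  7+6 = 5 carry 1
  3+6+1 = 2 carry 1
  final carry 1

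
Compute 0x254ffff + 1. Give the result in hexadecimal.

0x2550000

The trailing 4 digits are F (max in base 16), so adding 1 cascades: they roll to 0 and the next digit up increments.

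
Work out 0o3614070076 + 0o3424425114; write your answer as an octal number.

Add column by column in base 8, right to left:
  6+4 = 2 carry 1
  7+1+1 = 1 carry 1
  0+1+1 = 2
  0+5 = 5
  7+2 = 1 carry 1
  0+4+1 = 5
  4+4 = 0 carry 1
  1+2+1 = 4
  6+4 = 2 carry 1
  3+3+1 = 7

0o7240515212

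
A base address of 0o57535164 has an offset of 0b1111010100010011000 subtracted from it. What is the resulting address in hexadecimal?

0xB711DC

0o57535164 = 0xBEBA74 in hexadecimal.
0b1111010100010011000 = 0x7A898 in hexadecimal.
Subtract column by column in base 16:
  4-8 → C (borrow)
  7-9-1 → D (borrow)
  A-8-1 → 1
  B-A → 1
  E-7 → 7
  B-0 → B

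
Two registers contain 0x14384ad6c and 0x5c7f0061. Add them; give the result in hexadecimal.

Add column by column in base 16, right to left:
  c+1 = d
  6+6 = c
  d+0 = d
  a+0 = a
  4+f = 3 carry 1
  8+7+1 = 0 carry 1
  3+c+1 = 0 carry 1
  4+5+1 = a
  1+0 = 1

0x1a003adcd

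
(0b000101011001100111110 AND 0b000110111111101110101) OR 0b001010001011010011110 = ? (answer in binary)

0b000101011001100111110 AND 0b000110111111101110101 = 0b000100011001100110100.
Then OR with 0b001010001011010011110.

0b1110011011110111110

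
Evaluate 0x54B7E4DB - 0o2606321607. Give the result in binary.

0b111110100111100100000101010100

0x54B7E4DB = 0b1010100101101111110010011011011 in binary.
0o2606321607 = 0b10110000110011010001110000111 in binary.
Subtract column by column in base 2:
  1-1 → 0
  1-1 → 0
  0-1 → 1 (borrow)
  1-0-1 → 0
  1-0 → 1
  0-0 → 0
  1-0 → 1
  1-1 → 0
  0-1 → 1 (borrow)
  0-1-1 → 0 (borrow)
  1-0-1 → 0
  0-0 → 0
  0-0 → 0
  1-1 → 0
  1-0 → 1
  1-1 → 0
  1-1 → 0
  1-0 → 1
  1-0 → 1
  0-1 → 1 (borrow)
  1-1-1 → 1 (borrow)
  1-0-1 → 0
  0-0 → 0
  1-0 → 1
  0-0 → 0
  0-1 → 1 (borrow)
  1-1-1 → 1 (borrow)
  0-0-1 → 1 (borrow)
  1-1-1 → 1 (borrow)
  0-0-1 → 1 (borrow)
  1-0-1 → 0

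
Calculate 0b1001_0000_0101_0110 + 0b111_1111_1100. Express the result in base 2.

Add column by column in base 2, right to left:
  0+0 = 0
  1+0 = 1
  1+1 = 0 carry 1
  0+1+1 = 0 carry 1
  1+1+1 = 1 carry 1
  0+1+1 = 0 carry 1
  1+1+1 = 1 carry 1
  0+1+1 = 0 carry 1
  0+1+1 = 0 carry 1
  0+1+1 = 0 carry 1
  0+1+1 = 0 carry 1
  0+0+1 = 1
  1+0 = 1
  0+0 = 0
  0+0 = 0
  1+0 = 1

0b1001100001010010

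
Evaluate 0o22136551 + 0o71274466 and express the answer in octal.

0o113433237

Add column by column in base 8, right to left:
  1+6 = 7
  5+6 = 3 carry 1
  5+4+1 = 2 carry 1
  6+4+1 = 3 carry 1
  3+7+1 = 3 carry 1
  1+2+1 = 4
  2+1 = 3
  2+7 = 1 carry 1
  final carry 1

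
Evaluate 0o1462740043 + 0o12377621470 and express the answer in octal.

0o14062561533

Add column by column in base 8, right to left:
  3+0 = 3
  4+7 = 3 carry 1
  0+4+1 = 5
  0+1 = 1
  4+2 = 6
  7+6 = 5 carry 1
  2+7+1 = 2 carry 1
  6+7+1 = 6 carry 1
  4+3+1 = 0 carry 1
  1+2+1 = 4
  0+1 = 1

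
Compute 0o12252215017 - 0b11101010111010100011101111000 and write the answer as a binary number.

0o12252215017 = 0b1010010101010010001101000001111 in binary.
Subtract column by column in base 2:
  1-0 → 1
  1-0 → 1
  1-0 → 1
  1-1 → 0
  0-1 → 1 (borrow)
  0-1-1 → 0 (borrow)
  0-1-1 → 0 (borrow)
  0-0-1 → 1 (borrow)
  0-1-1 → 0 (borrow)
  1-1-1 → 1 (borrow)
  0-1-1 → 0 (borrow)
  1-0-1 → 0
  1-0 → 1
  0-0 → 0
  0-1 → 1 (borrow)
  0-0-1 → 1 (borrow)
  1-1-1 → 1 (borrow)
  0-0-1 → 1 (borrow)
  0-1-1 → 0 (borrow)
  1-1-1 → 1 (borrow)
  0-1-1 → 0 (borrow)
  1-0-1 → 0
  0-1 → 1 (borrow)
  1-0-1 → 0
  0-1 → 1 (borrow)
  1-0-1 → 0
  0-1 → 1 (borrow)
  0-1-1 → 0 (borrow)
  1-1-1 → 1 (borrow)
  0-0-1 → 1 (borrow)
  1-0-1 → 0

0b110101010010111101001010010111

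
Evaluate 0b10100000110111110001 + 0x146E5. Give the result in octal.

0o2652326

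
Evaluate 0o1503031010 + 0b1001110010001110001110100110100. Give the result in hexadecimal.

0x5b534f3c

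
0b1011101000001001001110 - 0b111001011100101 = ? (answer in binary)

0b1011100000111101101001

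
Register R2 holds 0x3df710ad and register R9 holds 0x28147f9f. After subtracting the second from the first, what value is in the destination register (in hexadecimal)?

0x15e2910e

Subtract column by column in base 16:
  d-f → e (borrow)
  a-9-1 → 0
  0-f → 1 (borrow)
  1-7-1 → 9 (borrow)
  7-4-1 → 2
  f-1 → e
  d-8 → 5
  3-2 → 1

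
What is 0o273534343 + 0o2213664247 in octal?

0o2507420612

Add column by column in base 8, right to left:
  3+7 = 2 carry 1
  4+4+1 = 1 carry 1
  3+2+1 = 6
  4+4 = 0 carry 1
  3+6+1 = 2 carry 1
  5+6+1 = 4 carry 1
  3+3+1 = 7
  7+1 = 0 carry 1
  2+2+1 = 5
  0+2 = 2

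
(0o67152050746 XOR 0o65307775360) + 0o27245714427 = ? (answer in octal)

First 0o67152050746 XOR 0o65307775360 = 0o02255725426.
Add column by column in base 8, right to left:
  6+7 = 5 carry 1
  2+2+1 = 5
  4+4 = 0 carry 1
  5+4+1 = 2 carry 1
  2+1+1 = 4
  7+7 = 6 carry 1
  5+5+1 = 3 carry 1
  5+4+1 = 2 carry 1
  2+2+1 = 5
  2+7 = 1 carry 1
  0+2+1 = 3

0o31523642055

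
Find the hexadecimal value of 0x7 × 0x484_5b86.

Multiply each base-16 digit by 7, carrying:
  6×7 = 42 → write a carry 2
  8×7+2 = 58 → write a carry 3
  b×7+3 = 80 → write 0 carry 5
  5×7+5 = 40 → write 8 carry 2
  4×7+2 = 30 → write e carry 1
  8×7+1 = 57 → write 9 carry 3
  4×7+3 = 31 → write f carry 1
  remaining carry: 1

0x1f9e80aa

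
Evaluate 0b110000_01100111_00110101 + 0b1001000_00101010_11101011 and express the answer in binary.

Add column by column in base 2, right to left:
  1+1 = 0 carry 1
  0+1+1 = 0 carry 1
  1+0+1 = 0 carry 1
  0+1+1 = 0 carry 1
  1+0+1 = 0 carry 1
  1+1+1 = 1 carry 1
  0+1+1 = 0 carry 1
  0+1+1 = 0 carry 1
  1+0+1 = 0 carry 1
  1+1+1 = 1 carry 1
  1+0+1 = 0 carry 1
  0+1+1 = 0 carry 1
  0+0+1 = 1
  1+1 = 0 carry 1
  1+0+1 = 0 carry 1
  0+0+1 = 1
  0+0 = 0
  0+0 = 0
  0+0 = 0
  0+1 = 1
  1+0 = 1
  1+0 = 1
  0+1 = 1

0b11110001001001000100000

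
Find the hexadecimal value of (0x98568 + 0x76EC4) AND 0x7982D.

0x902C

Add column by column in base 16, right to left:
  8+4 = C
  6+C = 2 carry 1
  5+E+1 = 4 carry 1
  8+6+1 = F
  9+7 = 0 carry 1
  final carry 1
Sum = 0x10F42C; now AND with 0x7982D:
  1&0=0, 0&7=0, F&9=9, 4&8=0, 2&2=2, C&D=C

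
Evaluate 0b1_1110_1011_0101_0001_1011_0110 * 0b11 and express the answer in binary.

0b101110000011111010100100010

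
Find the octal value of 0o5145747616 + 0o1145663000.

0o6313632616

Add column by column in base 8, right to left:
  6+0 = 6
  1+0 = 1
  6+0 = 6
  7+3 = 2 carry 1
  4+6+1 = 3 carry 1
  7+6+1 = 6 carry 1
  5+5+1 = 3 carry 1
  4+4+1 = 1 carry 1
  1+1+1 = 3
  5+1 = 6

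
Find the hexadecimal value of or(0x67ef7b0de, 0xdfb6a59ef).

OR each hex digit independently (no carries):
  6|d=f, 7|f=f, e|b=f, f|6=f, 7|a=f, b|5=f, 0|9=9, d|e=f, e|f=f

0xffffff9ff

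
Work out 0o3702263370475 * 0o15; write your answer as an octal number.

0o62336435240031

Multiply each base-8 digit by 13, carrying:
  5×13 = 65 → write 1 carry 8
  7×13+8 = 99 → write 3 carry 12
  4×13+12 = 64 → write 0 carry 8
  0×13+8 = 8 → write 0 carry 1
  7×13+1 = 92 → write 4 carry 11
  3×13+11 = 50 → write 2 carry 6
  3×13+6 = 45 → write 5 carry 5
  6×13+5 = 83 → write 3 carry 10
  2×13+10 = 36 → write 4 carry 4
  2×13+4 = 30 → write 6 carry 3
  0×13+3 = 3 → write 3
  7×13 = 91 → write 3 carry 11
  3×13+11 = 50 → write 2 carry 6
  remaining carry: 6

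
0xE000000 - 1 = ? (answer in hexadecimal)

0xDFFFFFF

The trailing 6 digits are 0, so subtracting 1 borrows through: they become F and the next digit up decrements.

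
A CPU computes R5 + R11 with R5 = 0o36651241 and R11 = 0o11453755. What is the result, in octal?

Add column by column in base 8, right to left:
  1+5 = 6
  4+5 = 1 carry 1
  2+7+1 = 2 carry 1
  1+3+1 = 5
  5+5 = 2 carry 1
  6+4+1 = 3 carry 1
  6+1+1 = 0 carry 1
  3+1+1 = 5

0o50325216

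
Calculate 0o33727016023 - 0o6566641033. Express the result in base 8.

Subtract column by column in base 8:
  3-3 → 0
  2-3 → 7 (borrow)
  0-0-1 → 7 (borrow)
  6-1-1 → 4
  1-4 → 5 (borrow)
  0-6-1 → 1 (borrow)
  7-6-1 → 0
  2-6 → 4 (borrow)
  7-5-1 → 1
  3-6 → 5 (borrow)
  3-0-1 → 2

0o25140154770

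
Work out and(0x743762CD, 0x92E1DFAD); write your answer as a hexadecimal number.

AND each hex digit independently (no carries):
  7&9=1, 4&2=0, 3&E=2, 7&1=1, 6&D=4, 2&F=2, C&A=8, D&D=D

0x1021428D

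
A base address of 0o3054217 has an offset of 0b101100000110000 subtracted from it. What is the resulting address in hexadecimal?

0o3054217 = 0xC588F in hexadecimal.
0b101100000110000 = 0x5830 in hexadecimal.
Subtract column by column in base 16:
  F-0 → F
  8-3 → 5
  8-8 → 0
  5-5 → 0
  C-0 → C

0xC005F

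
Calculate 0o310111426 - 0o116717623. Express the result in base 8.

Subtract column by column in base 8:
  6-3 → 3
  2-2 → 0
  4-6 → 6 (borrow)
  1-7-1 → 1 (borrow)
  1-1-1 → 7 (borrow)
  1-7-1 → 1 (borrow)
  0-6-1 → 1 (borrow)
  1-1-1 → 7 (borrow)
  3-1-1 → 1

0o171171603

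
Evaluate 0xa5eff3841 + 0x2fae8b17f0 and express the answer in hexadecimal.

Add column by column in base 16, right to left:
  1+0 = 1
  4+f = 3 carry 1
  8+7+1 = 0 carry 1
  3+1+1 = 5
  f+b = a carry 1
  f+8+1 = 8 carry 1
  e+e+1 = d carry 1
  5+a+1 = 0 carry 1
  a+f+1 = a carry 1
  0+2+1 = 3

0x3a0d8a5031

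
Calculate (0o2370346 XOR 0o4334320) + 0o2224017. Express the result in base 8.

0o10270105

First 0o2370346 XOR 0o4334320 = 0o6044066.
Add column by column in base 8, right to left:
  6+7 = 5 carry 1
  6+1+1 = 0 carry 1
  0+0+1 = 1
  4+4 = 0 carry 1
  4+2+1 = 7
  0+2 = 2
  6+2 = 0 carry 1
  final carry 1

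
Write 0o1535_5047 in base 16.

Each octal digit is 3 bits: 1=001 5=101 3=011 5=101 5=101 0=000 4=100 7=111.
Group the bits into nibbles: 0011 0101 1101 1010 0010 0111 → 35DA27.

0x35DA27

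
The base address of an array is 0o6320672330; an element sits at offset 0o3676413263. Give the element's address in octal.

0o12217305613

Add column by column in base 8, right to left:
  0+3 = 3
  3+6 = 1 carry 1
  3+2+1 = 6
  2+3 = 5
  7+1 = 0 carry 1
  6+4+1 = 3 carry 1
  0+6+1 = 7
  2+7 = 1 carry 1
  3+6+1 = 2 carry 1
  6+3+1 = 2 carry 1
  final carry 1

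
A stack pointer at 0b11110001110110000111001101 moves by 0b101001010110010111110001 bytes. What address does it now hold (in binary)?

Add column by column in base 2, right to left:
  1+1 = 0 carry 1
  0+0+1 = 1
  1+0 = 1
  1+0 = 1
  0+1 = 1
  0+1 = 1
  1+1 = 0 carry 1
  1+1+1 = 1 carry 1
  1+1+1 = 1 carry 1
  0+0+1 = 1
  0+1 = 1
  0+0 = 0
  0+0 = 0
  1+1 = 0 carry 1
  1+1+1 = 1 carry 1
  0+0+1 = 1
  1+1 = 0 carry 1
  1+0+1 = 0 carry 1
  1+1+1 = 1 carry 1
  0+0+1 = 1
  0+0 = 0
  0+1 = 1
  1+0 = 1
  1+1 = 0 carry 1
  1+0+1 = 0 carry 1
  1+0+1 = 0 carry 1
  final carry 1

0b100011011001100011110111110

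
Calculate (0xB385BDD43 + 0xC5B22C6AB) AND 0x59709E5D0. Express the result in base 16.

Add column by column in base 16, right to left:
  3+B = E
  4+A = E
  D+6 = 3 carry 1
  D+C+1 = A carry 1
  B+2+1 = E
  5+2 = 7
  8+B = 3 carry 1
  3+5+1 = 9
  B+C = 7 carry 1
  final carry 1
Sum = 0x17937EA3EE; now AND with 0x59709E5D0:
  1&0=0, 7&5=5, 9&9=9, 3&7=3, 7&0=0, E&9=8, A&E=A, 3&5=1, E&D=C, E&0=0

0x59308A1C0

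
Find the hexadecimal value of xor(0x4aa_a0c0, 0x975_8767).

0xddf27a7

XOR each hex digit independently (no carries):
  4^9=d, a^7=d, a^5=f, a^8=2, 0^7=7, c^6=a, 0^7=7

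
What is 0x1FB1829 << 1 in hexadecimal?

1 bits is not a whole number of base-16 digits; in binary: 1111110110001100000101001 << 1 = 11111101100011000001010010.

0x3F63052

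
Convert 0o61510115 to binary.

Each octal digit is 3 bits: 6=110 1=001 5=101 1=001 0=000 1=001 1=001 5=101.

0b110001101001000001001101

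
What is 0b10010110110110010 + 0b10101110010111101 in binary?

Add column by column in base 2, right to left:
  0+1 = 1
  1+0 = 1
  0+1 = 1
  0+1 = 1
  1+1 = 0 carry 1
  1+1+1 = 1 carry 1
  0+0+1 = 1
  1+1 = 0 carry 1
  1+0+1 = 0 carry 1
  0+0+1 = 1
  1+1 = 0 carry 1
  1+1+1 = 1 carry 1
  0+1+1 = 0 carry 1
  1+0+1 = 0 carry 1
  0+1+1 = 0 carry 1
  0+0+1 = 1
  1+1 = 0 carry 1
  final carry 1

0b101000101001101111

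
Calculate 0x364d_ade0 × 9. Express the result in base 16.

0x1e8bb1ce0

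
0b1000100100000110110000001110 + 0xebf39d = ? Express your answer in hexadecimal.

0x97c5fab

0b1000100100000110110000001110 = 0x8906c0e in hexadecimal.
Add column by column in base 16, right to left:
  e+d = b carry 1
  0+9+1 = a
  c+3 = f
  6+f = 5 carry 1
  0+b+1 = c
  9+e = 7 carry 1
  8+0+1 = 9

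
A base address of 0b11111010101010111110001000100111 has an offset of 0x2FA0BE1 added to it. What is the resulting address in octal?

0o37551367010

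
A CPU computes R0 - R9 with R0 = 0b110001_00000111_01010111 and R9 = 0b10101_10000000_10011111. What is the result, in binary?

0b110111000011010111000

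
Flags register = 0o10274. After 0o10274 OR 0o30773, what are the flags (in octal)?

0o30777

OR each oct digit independently (no carries):
  1|3=3, 0|0=0, 2|7=7, 7|7=7, 4|3=7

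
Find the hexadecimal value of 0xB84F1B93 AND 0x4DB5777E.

AND each hex digit independently (no carries):
  B&4=0, 8&D=8, 4&B=0, F&5=5, 1&7=1, B&7=3, 9&7=1, 3&E=2

0x08051312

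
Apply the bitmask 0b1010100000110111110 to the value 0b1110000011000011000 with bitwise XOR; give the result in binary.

XOR bit by bit (1 where the bits differ):
  1110000011000011000
^ 1010100000110111110
= 0100100011110100110

0b0100100011110100110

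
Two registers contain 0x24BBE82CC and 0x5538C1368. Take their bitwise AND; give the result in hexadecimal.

AND each hex digit independently (no carries):
  2&5=0, 4&5=4, B&3=3, B&8=8, E&C=C, 8&1=0, 2&3=2, C&6=4, C&8=8

0x0438C0248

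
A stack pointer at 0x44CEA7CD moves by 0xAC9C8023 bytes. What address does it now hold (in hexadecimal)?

0xF16B27F0

Add column by column in base 16, right to left:
  D+3 = 0 carry 1
  C+2+1 = F
  7+0 = 7
  A+8 = 2 carry 1
  E+C+1 = B carry 1
  C+9+1 = 6 carry 1
  4+C+1 = 1 carry 1
  4+A+1 = F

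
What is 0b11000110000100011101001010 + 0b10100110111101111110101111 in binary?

0b101101101000010011011111001

Add column by column in base 2, right to left:
  0+1 = 1
  1+1 = 0 carry 1
  0+1+1 = 0 carry 1
  1+1+1 = 1 carry 1
  0+0+1 = 1
  0+1 = 1
  1+0 = 1
  0+1 = 1
  1+1 = 0 carry 1
  1+1+1 = 1 carry 1
  1+1+1 = 1 carry 1
  0+1+1 = 0 carry 1
  0+1+1 = 0 carry 1
  0+0+1 = 1
  1+1 = 0 carry 1
  0+1+1 = 0 carry 1
  0+1+1 = 0 carry 1
  0+1+1 = 0 carry 1
  0+0+1 = 1
  1+1 = 0 carry 1
  1+1+1 = 1 carry 1
  0+0+1 = 1
  0+0 = 0
  0+1 = 1
  1+0 = 1
  1+1 = 0 carry 1
  final carry 1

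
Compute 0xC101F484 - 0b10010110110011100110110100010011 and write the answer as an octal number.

0o5214703561

0xC101F484 = 0o30100372204 in octal.
0b10010110110011100110110100010011 = 0o22663466423 in octal.
Subtract column by column in base 8:
  4-3 → 1
  0-2 → 6 (borrow)
  2-4-1 → 5 (borrow)
  2-6-1 → 3 (borrow)
  7-6-1 → 0
  3-4 → 7 (borrow)
  0-3-1 → 4 (borrow)
  0-6-1 → 1 (borrow)
  1-6-1 → 2 (borrow)
  0-2-1 → 5 (borrow)
  3-2-1 → 0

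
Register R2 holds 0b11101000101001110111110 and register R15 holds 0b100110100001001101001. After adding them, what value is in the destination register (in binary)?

0b100001111001011000100111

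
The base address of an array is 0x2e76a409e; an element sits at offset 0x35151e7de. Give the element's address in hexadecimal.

Add column by column in base 16, right to left:
  e+e = c carry 1
  9+d+1 = 7 carry 1
  0+7+1 = 8
  4+e = 2 carry 1
  a+1+1 = c
  6+5 = b
  7+1 = 8
  e+5 = 3 carry 1
  2+3+1 = 6

0x638bc287c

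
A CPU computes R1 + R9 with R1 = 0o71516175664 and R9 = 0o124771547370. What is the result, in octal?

0o216507745254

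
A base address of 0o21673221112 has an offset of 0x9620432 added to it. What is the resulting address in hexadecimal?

0x984f267c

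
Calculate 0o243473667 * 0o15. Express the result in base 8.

0o4117012113

Multiply each base-8 digit by 13, carrying:
  7×13 = 91 → write 3 carry 11
  6×13+11 = 89 → write 1 carry 11
  6×13+11 = 89 → write 1 carry 11
  3×13+11 = 50 → write 2 carry 6
  7×13+6 = 97 → write 1 carry 12
  4×13+12 = 64 → write 0 carry 8
  3×13+8 = 47 → write 7 carry 5
  4×13+5 = 57 → write 1 carry 7
  2×13+7 = 33 → write 1 carry 4
  remaining carry: 4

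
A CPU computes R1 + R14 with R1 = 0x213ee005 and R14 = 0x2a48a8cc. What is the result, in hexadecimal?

0x4b8788d1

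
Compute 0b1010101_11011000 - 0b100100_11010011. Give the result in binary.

Subtract column by column in base 2:
  0-1 → 1 (borrow)
  0-1-1 → 0 (borrow)
  0-0-1 → 1 (borrow)
  1-0-1 → 0
  1-1 → 0
  0-0 → 0
  1-1 → 0
  1-1 → 0
  1-0 → 1
  0-0 → 0
  1-1 → 0
  0-0 → 0
  1-0 → 1
  0-1 → 1 (borrow)
  1-0-1 → 0

0b11000100000101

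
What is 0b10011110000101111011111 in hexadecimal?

0x4F0BDF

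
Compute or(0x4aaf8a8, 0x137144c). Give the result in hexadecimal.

OR each hex digit independently (no carries):
  4|1=5, a|3=b, a|7=f, f|1=f, 8|4=c, a|4=e, 8|c=c

0x5bffcec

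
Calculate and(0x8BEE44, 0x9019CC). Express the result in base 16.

0x800844

AND each hex digit independently (no carries):
  8&9=8, B&0=0, E&1=0, E&9=8, 4&C=4, 4&C=4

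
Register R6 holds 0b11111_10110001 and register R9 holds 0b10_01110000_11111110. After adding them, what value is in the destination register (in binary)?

0b101001000010101111

Add column by column in base 2, right to left:
  1+0 = 1
  0+1 = 1
  0+1 = 1
  0+1 = 1
  1+1 = 0 carry 1
  1+1+1 = 1 carry 1
  0+1+1 = 0 carry 1
  1+1+1 = 1 carry 1
  1+0+1 = 0 carry 1
  1+0+1 = 0 carry 1
  1+0+1 = 0 carry 1
  1+0+1 = 0 carry 1
  1+1+1 = 1 carry 1
  0+1+1 = 0 carry 1
  0+1+1 = 0 carry 1
  0+0+1 = 1
  0+0 = 0
  0+1 = 1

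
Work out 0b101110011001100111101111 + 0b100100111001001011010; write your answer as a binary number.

0b110011000000110001001001

Add column by column in base 2, right to left:
  1+0 = 1
  1+1 = 0 carry 1
  1+0+1 = 0 carry 1
  1+1+1 = 1 carry 1
  0+1+1 = 0 carry 1
  1+0+1 = 0 carry 1
  1+1+1 = 1 carry 1
  1+0+1 = 0 carry 1
  1+0+1 = 0 carry 1
  0+1+1 = 0 carry 1
  0+0+1 = 1
  1+0 = 1
  1+1 = 0 carry 1
  0+1+1 = 0 carry 1
  0+1+1 = 0 carry 1
  1+0+1 = 0 carry 1
  1+0+1 = 0 carry 1
  0+1+1 = 0 carry 1
  0+0+1 = 1
  1+0 = 1
  1+1 = 0 carry 1
  1+0+1 = 0 carry 1
  0+0+1 = 1
  1+0 = 1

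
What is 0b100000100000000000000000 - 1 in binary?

The trailing 17 digits are 0, so subtracting 1 borrows through: they become 1 and the next digit up decrements.

0b100000011111111111111111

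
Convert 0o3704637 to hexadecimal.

0xF899F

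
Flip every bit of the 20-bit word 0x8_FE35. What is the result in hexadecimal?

0x701CA

Each hex digit d becomes F−d:
  8→7, F→0, E→1, 3→C, 5→A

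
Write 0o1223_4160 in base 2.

Each octal digit is 3 bits: 1=001 2=010 2=010 3=011 4=100 1=001 6=110 0=000.

0b1010010011100001110000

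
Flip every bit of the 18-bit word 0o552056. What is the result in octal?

Each oct digit d becomes 7−d:
  5→2, 5→2, 2→5, 0→7, 5→2, 6→1

0o225721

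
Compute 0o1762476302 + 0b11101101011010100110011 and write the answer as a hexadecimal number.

0o1762476302 = 0xFCA7CC2 in hexadecimal.
0b11101101011010100110011 = 0x76B533 in hexadecimal.
Add column by column in base 16, right to left:
  2+3 = 5
  C+3 = F
  C+5 = 1 carry 1
  7+B+1 = 3 carry 1
  A+6+1 = 1 carry 1
  C+7+1 = 4 carry 1
  F+0+1 = 0 carry 1
  final carry 1

0x104131F5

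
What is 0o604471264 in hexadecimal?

0x61272b4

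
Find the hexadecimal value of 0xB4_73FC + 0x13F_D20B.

0x1F44607

Add column by column in base 16, right to left:
  C+B = 7 carry 1
  F+0+1 = 0 carry 1
  3+2+1 = 6
  7+D = 4 carry 1
  4+F+1 = 4 carry 1
  B+3+1 = F
  0+1 = 1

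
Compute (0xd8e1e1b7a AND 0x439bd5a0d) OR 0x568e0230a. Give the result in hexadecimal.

0x568fc3b0a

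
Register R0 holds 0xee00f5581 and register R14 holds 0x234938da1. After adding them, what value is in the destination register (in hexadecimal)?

Add column by column in base 16, right to left:
  1+1 = 2
  8+a = 2 carry 1
  5+d+1 = 3 carry 1
  5+8+1 = e
  f+3 = 2 carry 1
  0+9+1 = a
  0+4 = 4
  e+3 = 1 carry 1
  e+2+1 = 1 carry 1
  final carry 1

0x1114a2e322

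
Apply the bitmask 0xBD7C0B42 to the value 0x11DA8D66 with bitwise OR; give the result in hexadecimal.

OR each hex digit independently (no carries):
  1|B=B, 1|D=D, D|7=F, A|C=E, 8|0=8, D|B=F, 6|4=6, 6|2=6

0xBDFE8F66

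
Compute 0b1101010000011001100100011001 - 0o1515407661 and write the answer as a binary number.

0o1515407661 = 0b1101001101100000111110110001 in binary.
Subtract column by column in base 2:
  1-1 → 0
  0-0 → 0
  0-0 → 0
  1-0 → 1
  1-1 → 0
  0-1 → 1 (borrow)
  0-0-1 → 1 (borrow)
  0-1-1 → 0 (borrow)
  1-1-1 → 1 (borrow)
  0-1-1 → 0 (borrow)
  0-1-1 → 0 (borrow)
  1-1-1 → 1 (borrow)
  1-0-1 → 0
  0-0 → 0
  0-0 → 0
  1-0 → 1
  1-0 → 1
  0-1 → 1 (borrow)
  0-1-1 → 0 (borrow)
  0-0-1 → 1 (borrow)
  0-1-1 → 0 (borrow)
  0-1-1 → 0 (borrow)
  1-0-1 → 0
  0-0 → 0
  1-1 → 0
  0-0 → 0
  1-1 → 0
  1-1 → 0

0b10111000100101101000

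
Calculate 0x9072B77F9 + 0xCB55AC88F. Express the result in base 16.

0x15BC864088

Add column by column in base 16, right to left:
  9+F = 8 carry 1
  F+8+1 = 8 carry 1
  7+8+1 = 0 carry 1
  7+C+1 = 4 carry 1
  B+A+1 = 6 carry 1
  2+5+1 = 8
  7+5 = C
  0+B = B
  9+C = 5 carry 1
  final carry 1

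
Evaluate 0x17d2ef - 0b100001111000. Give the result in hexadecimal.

0b100001111000 = 0x878 in hexadecimal.
Subtract column by column in base 16:
  f-8 → 7
  e-7 → 7
  2-8 → a (borrow)
  d-0-1 → c
  7-0 → 7
  1-0 → 1

0x17ca77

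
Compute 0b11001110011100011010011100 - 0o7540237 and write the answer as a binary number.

0b11000110110000010111111101

0o7540237 = 0b111101100000010011111 in binary.
Subtract column by column in base 2:
  0-1 → 1 (borrow)
  0-1-1 → 0 (borrow)
  1-1-1 → 1 (borrow)
  1-1-1 → 1 (borrow)
  1-1-1 → 1 (borrow)
  0-0-1 → 1 (borrow)
  0-0-1 → 1 (borrow)
  1-1-1 → 1 (borrow)
  0-0-1 → 1 (borrow)
  1-0-1 → 0
  1-0 → 1
  0-0 → 0
  0-0 → 0
  0-0 → 0
  1-1 → 0
  1-1 → 0
  1-0 → 1
  0-1 → 1 (borrow)
  0-1-1 → 0 (borrow)
  1-1-1 → 1 (borrow)
  1-1-1 → 1 (borrow)
  1-0-1 → 0
  0-0 → 0
  0-0 → 0
  1-0 → 1
  1-0 → 1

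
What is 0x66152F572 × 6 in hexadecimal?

Multiply each base-16 digit by 6, carrying:
  2×6 = 12 → write C
  7×6 = 42 → write A carry 2
  5×6+2 = 32 → write 0 carry 2
  F×6+2 = 92 → write C carry 5
  2×6+5 = 17 → write 1 carry 1
  5×6+1 = 31 → write F carry 1
  1×6+1 = 7 → write 7
  6×6 = 36 → write 4 carry 2
  6×6+2 = 38 → write 6 carry 2
  remaining carry: 2

0x2647F1C0AC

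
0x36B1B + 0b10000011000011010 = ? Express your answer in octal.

0x36B1B = 0o665433 in octal.
0b10000011000011010 = 0o203032 in octal.
Add column by column in base 8, right to left:
  3+2 = 5
  3+3 = 6
  4+0 = 4
  5+3 = 0 carry 1
  6+0+1 = 7
  6+2 = 0 carry 1
  final carry 1

0o1070465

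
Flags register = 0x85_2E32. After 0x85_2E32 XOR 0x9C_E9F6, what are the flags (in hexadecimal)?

0x19C7C4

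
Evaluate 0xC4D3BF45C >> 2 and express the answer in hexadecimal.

0x3134EFD17

2 bits is not a whole number of base-16 digits; in binary: 110001001101001110111111010001011100 >> 2 = 1100010011010011101111110100010111.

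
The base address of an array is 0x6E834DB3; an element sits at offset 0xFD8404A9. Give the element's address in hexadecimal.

0x16C07525C

Add column by column in base 16, right to left:
  3+9 = C
  B+A = 5 carry 1
  D+4+1 = 2 carry 1
  4+0+1 = 5
  3+4 = 7
  8+8 = 0 carry 1
  E+D+1 = C carry 1
  6+F+1 = 6 carry 1
  final carry 1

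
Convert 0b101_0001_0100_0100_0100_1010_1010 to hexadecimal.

0x51444aa

Group the bits into nibbles: 0101 0001 0100 0100 0100 1010 1010 → 51444aa.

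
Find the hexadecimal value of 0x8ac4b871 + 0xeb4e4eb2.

0x176130723

Add column by column in base 16, right to left:
  1+2 = 3
  7+b = 2 carry 1
  8+e+1 = 7 carry 1
  b+4+1 = 0 carry 1
  4+e+1 = 3 carry 1
  c+4+1 = 1 carry 1
  a+b+1 = 6 carry 1
  8+e+1 = 7 carry 1
  final carry 1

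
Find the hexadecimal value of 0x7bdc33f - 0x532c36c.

0x28affd3

Subtract column by column in base 16:
  f-c → 3
  3-6 → d (borrow)
  3-3-1 → f (borrow)
  c-c-1 → f (borrow)
  d-2-1 → a
  b-3 → 8
  7-5 → 2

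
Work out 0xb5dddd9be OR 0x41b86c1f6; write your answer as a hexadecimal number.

0xf5fdfd9fe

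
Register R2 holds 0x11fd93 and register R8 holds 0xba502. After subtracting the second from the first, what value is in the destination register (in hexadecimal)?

Subtract column by column in base 16:
  3-2 → 1
  9-0 → 9
  d-5 → 8
  f-a → 5
  1-b → 6 (borrow)
  1-0-1 → 0

0x65891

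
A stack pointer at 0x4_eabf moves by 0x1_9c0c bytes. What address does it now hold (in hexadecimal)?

0x686cb

Add column by column in base 16, right to left:
  f+c = b carry 1
  b+0+1 = c
  a+c = 6 carry 1
  e+9+1 = 8 carry 1
  4+1+1 = 6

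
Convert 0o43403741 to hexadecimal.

Each octal digit is 3 bits: 4=100 3=011 4=100 0=000 3=011 7=111 4=100 1=001.
Group the bits into nibbles: 1000 1110 0000 0111 1110 0001 → 8e07e1.

0x8e07e1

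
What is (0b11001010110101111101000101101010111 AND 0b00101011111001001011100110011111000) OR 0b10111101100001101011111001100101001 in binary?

0b10111111110001101011111101101111001

0b11001010110101111101000101101010111 AND 0b00101011111001001011100110011111000 = 0b00001010110001001001000100001010000.
Then OR with 0b10111101100001101011111001100101001.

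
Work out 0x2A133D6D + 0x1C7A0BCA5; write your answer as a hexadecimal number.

Add column by column in base 16, right to left:
  D+5 = 2 carry 1
  6+A+1 = 1 carry 1
  D+C+1 = A carry 1
  3+B+1 = F
  3+0 = 3
  1+A = B
  A+7 = 1 carry 1
  2+C+1 = F
  0+1 = 1

0x1F1B3FA12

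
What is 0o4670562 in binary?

Each octal digit is 3 bits: 4=100 6=110 7=111 0=000 5=101 6=110 2=010.

0b100110111000101110010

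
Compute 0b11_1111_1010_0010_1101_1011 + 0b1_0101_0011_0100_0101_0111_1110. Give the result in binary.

0b1100100101110100001011001

Add column by column in base 2, right to left:
  1+0 = 1
  1+1 = 0 carry 1
  0+1+1 = 0 carry 1
  1+1+1 = 1 carry 1
  1+1+1 = 1 carry 1
  0+1+1 = 0 carry 1
  1+1+1 = 1 carry 1
  1+0+1 = 0 carry 1
  0+1+1 = 0 carry 1
  1+0+1 = 0 carry 1
  0+1+1 = 0 carry 1
  0+0+1 = 1
  0+0 = 0
  1+0 = 1
  0+1 = 1
  1+0 = 1
  1+1 = 0 carry 1
  1+1+1 = 1 carry 1
  1+0+1 = 0 carry 1
  1+0+1 = 0 carry 1
  1+1+1 = 1 carry 1
  1+0+1 = 0 carry 1
  0+1+1 = 0 carry 1
  0+0+1 = 1
  0+1 = 1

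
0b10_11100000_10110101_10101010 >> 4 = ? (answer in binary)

Right shift by 4: drop the 4 least-significant bits.

0b1011100000101101011010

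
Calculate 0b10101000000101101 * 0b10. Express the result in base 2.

0b101010000001011010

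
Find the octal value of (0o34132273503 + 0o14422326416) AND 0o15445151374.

0o10444000120

Add column by column in base 8, right to left:
  3+6 = 1 carry 1
  0+1+1 = 2
  5+4 = 1 carry 1
  3+6+1 = 2 carry 1
  7+2+1 = 2 carry 1
  2+3+1 = 6
  2+2 = 4
  3+2 = 5
  1+4 = 5
  4+4 = 0 carry 1
  3+1+1 = 5
Sum = 0o50554622121; now AND with 0o15445151374:
  5&1=1, 0&5=0, 5&4=4, 5&4=4, 4&5=4, 6&1=0, 2&5=0, 2&1=0, 1&3=1, 2&7=2, 1&4=0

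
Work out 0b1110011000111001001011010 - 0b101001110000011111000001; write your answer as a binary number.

0b1001001010110101010011001

Subtract column by column in base 2:
  0-1 → 1 (borrow)
  1-0-1 → 0
  0-0 → 0
  1-0 → 1
  1-0 → 1
  0-0 → 0
  1-1 → 0
  0-1 → 1 (borrow)
  0-1-1 → 0 (borrow)
  1-1-1 → 1 (borrow)
  0-1-1 → 0 (borrow)
  0-0-1 → 1 (borrow)
  1-0-1 → 0
  1-0 → 1
  1-0 → 1
  0-0 → 0
  0-1 → 1 (borrow)
  0-1-1 → 0 (borrow)
  1-1-1 → 1 (borrow)
  1-0-1 → 0
  0-0 → 0
  0-1 → 1 (borrow)
  1-0-1 → 0
  1-1 → 0
  1-0 → 1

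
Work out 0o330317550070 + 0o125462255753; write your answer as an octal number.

0o456002026043

Add column by column in base 8, right to left:
  0+3 = 3
  7+5 = 4 carry 1
  0+7+1 = 0 carry 1
  0+5+1 = 6
  5+5 = 2 carry 1
  5+2+1 = 0 carry 1
  7+2+1 = 2 carry 1
  1+6+1 = 0 carry 1
  3+4+1 = 0 carry 1
  0+5+1 = 6
  3+2 = 5
  3+1 = 4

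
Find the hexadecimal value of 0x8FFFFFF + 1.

The trailing 6 digits are F (max in base 16), so adding 1 cascades: they roll to 0 and the next digit up increments.

0x9000000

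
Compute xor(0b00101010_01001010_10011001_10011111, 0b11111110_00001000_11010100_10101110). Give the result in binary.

0b11010100010000100100110100110001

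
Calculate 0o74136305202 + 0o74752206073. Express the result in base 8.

0o171110513275

Add column by column in base 8, right to left:
  2+3 = 5
  0+7 = 7
  2+0 = 2
  5+6 = 3 carry 1
  0+0+1 = 1
  3+2 = 5
  6+2 = 0 carry 1
  3+5+1 = 1 carry 1
  1+7+1 = 1 carry 1
  4+4+1 = 1 carry 1
  7+7+1 = 7 carry 1
  final carry 1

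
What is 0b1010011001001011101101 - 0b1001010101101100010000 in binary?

0b1000011011111011101

Subtract column by column in base 2:
  1-0 → 1
  0-0 → 0
  1-0 → 1
  1-0 → 1
  0-1 → 1 (borrow)
  1-0-1 → 0
  1-0 → 1
  1-0 → 1
  0-1 → 1 (borrow)
  1-1-1 → 1 (borrow)
  0-0-1 → 1 (borrow)
  0-1-1 → 0 (borrow)
  1-1-1 → 1 (borrow)
  0-0-1 → 1 (borrow)
  0-1-1 → 0 (borrow)
  1-0-1 → 0
  1-1 → 0
  0-0 → 0
  0-1 → 1 (borrow)
  1-0-1 → 0
  0-0 → 0
  1-1 → 0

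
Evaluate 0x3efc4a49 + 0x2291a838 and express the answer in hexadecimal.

0x618df281

Add column by column in base 16, right to left:
  9+8 = 1 carry 1
  4+3+1 = 8
  a+8 = 2 carry 1
  4+a+1 = f
  c+1 = d
  f+9 = 8 carry 1
  e+2+1 = 1 carry 1
  3+2+1 = 6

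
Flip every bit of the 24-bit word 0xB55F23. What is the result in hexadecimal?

0x4AA0DC

Each hex digit d becomes F−d:
  B→4, 5→A, 5→A, F→0, 2→D, 3→C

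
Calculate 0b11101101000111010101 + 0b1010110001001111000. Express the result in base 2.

0b101000011010001001101

Add column by column in base 2, right to left:
  1+0 = 1
  0+0 = 0
  1+0 = 1
  0+1 = 1
  1+1 = 0 carry 1
  0+1+1 = 0 carry 1
  1+1+1 = 1 carry 1
  1+0+1 = 0 carry 1
  1+0+1 = 0 carry 1
  0+1+1 = 0 carry 1
  0+0+1 = 1
  0+0 = 0
  1+0 = 1
  0+1 = 1
  1+1 = 0 carry 1
  1+0+1 = 0 carry 1
  0+1+1 = 0 carry 1
  1+0+1 = 0 carry 1
  1+1+1 = 1 carry 1
  1+0+1 = 0 carry 1
  final carry 1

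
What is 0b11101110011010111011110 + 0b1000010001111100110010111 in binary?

0b1100000000010111101110101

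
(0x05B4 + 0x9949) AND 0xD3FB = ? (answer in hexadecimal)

0x92F9

Add column by column in base 16, right to left:
  4+9 = D
  B+4 = F
  5+9 = E
  0+9 = 9
Sum = 0x9EFD; now AND with 0xD3FB:
  9&D=9, E&3=2, F&F=F, D&B=9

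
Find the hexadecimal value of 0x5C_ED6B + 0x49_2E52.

0xA61BBD

Add column by column in base 16, right to left:
  B+2 = D
  6+5 = B
  D+E = B carry 1
  E+2+1 = 1 carry 1
  C+9+1 = 6 carry 1
  5+4+1 = A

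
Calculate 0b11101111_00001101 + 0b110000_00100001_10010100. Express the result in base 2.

0b1100010001000010100001

Add column by column in base 2, right to left:
  1+0 = 1
  0+0 = 0
  1+1 = 0 carry 1
  1+0+1 = 0 carry 1
  0+1+1 = 0 carry 1
  0+0+1 = 1
  0+0 = 0
  0+1 = 1
  1+1 = 0 carry 1
  1+0+1 = 0 carry 1
  1+0+1 = 0 carry 1
  1+0+1 = 0 carry 1
  0+0+1 = 1
  1+1 = 0 carry 1
  1+0+1 = 0 carry 1
  1+0+1 = 0 carry 1
  0+0+1 = 1
  0+0 = 0
  0+0 = 0
  0+0 = 0
  0+1 = 1
  0+1 = 1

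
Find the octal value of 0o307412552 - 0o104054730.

Subtract column by column in base 8:
  2-0 → 2
  5-3 → 2
  5-7 → 6 (borrow)
  2-4-1 → 5 (borrow)
  1-5-1 → 3 (borrow)
  4-0-1 → 3
  7-4 → 3
  0-0 → 0
  3-1 → 2

0o203335622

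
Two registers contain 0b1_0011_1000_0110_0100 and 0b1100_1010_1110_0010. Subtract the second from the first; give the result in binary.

Subtract column by column in base 2:
  0-0 → 0
  0-1 → 1 (borrow)
  1-0-1 → 0
  0-0 → 0
  0-0 → 0
  1-1 → 0
  1-1 → 0
  0-1 → 1 (borrow)
  0-0-1 → 1 (borrow)
  0-1-1 → 0 (borrow)
  0-0-1 → 1 (borrow)
  1-1-1 → 1 (borrow)
  1-0-1 → 0
  1-0 → 1
  0-1 → 1 (borrow)
  0-1-1 → 0 (borrow)
  1-0-1 → 0

0b110110110000010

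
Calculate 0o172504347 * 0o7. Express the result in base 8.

Multiply each base-8 digit by 7, carrying:
  7×7 = 49 → write 1 carry 6
  4×7+6 = 34 → write 2 carry 4
  3×7+4 = 25 → write 1 carry 3
  4×7+3 = 31 → write 7 carry 3
  0×7+3 = 3 → write 3
  5×7 = 35 → write 3 carry 4
  2×7+4 = 18 → write 2 carry 2
  7×7+2 = 51 → write 3 carry 6
  1×7+6 = 13 → write 5 carry 1
  remaining carry: 1

0o1532337121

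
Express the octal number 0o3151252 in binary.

Each octal digit is 3 bits: 3=011 1=001 5=101 1=001 2=010 5=101 2=010.

0b11001101001010101010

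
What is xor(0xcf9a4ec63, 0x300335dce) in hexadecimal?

XOR each hex digit independently (no carries):
  c^3=f, f^0=f, 9^0=9, a^3=9, 4^3=7, e^5=b, c^d=1, 6^c=a, 3^e=d

0xff997b1ad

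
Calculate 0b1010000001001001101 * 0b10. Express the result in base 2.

Multiply each base-2 digit by 2, carrying:
  1×2 = 2 → write 0 carry 1
  0×2+1 = 1 → write 1
  1×2 = 2 → write 0 carry 1
  1×2+1 = 3 → write 1 carry 1
  0×2+1 = 1 → write 1
  0×2 = 0 → write 0
  1×2 = 2 → write 0 carry 1
  0×2+1 = 1 → write 1
  0×2 = 0 → write 0
  1×2 = 2 → write 0 carry 1
  0×2+1 = 1 → write 1
  0×2 = 0 → write 0
  0×2 = 0 → write 0
  0×2 = 0 → write 0
  0×2 = 0 → write 0
  0×2 = 0 → write 0
  1×2 = 2 → write 0 carry 1
  0×2+1 = 1 → write 1
  1×2 = 2 → write 0 carry 1
  remaining carry: 1

0b10100000010010011010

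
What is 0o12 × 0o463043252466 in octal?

0o5776541252034

Multiply each base-8 digit by 10, carrying:
  6×10 = 60 → write 4 carry 7
  6×10+7 = 67 → write 3 carry 8
  4×10+8 = 48 → write 0 carry 6
  2×10+6 = 26 → write 2 carry 3
  5×10+3 = 53 → write 5 carry 6
  2×10+6 = 26 → write 2 carry 3
  3×10+3 = 33 → write 1 carry 4
  4×10+4 = 44 → write 4 carry 5
  0×10+5 = 5 → write 5
  3×10 = 30 → write 6 carry 3
  6×10+3 = 63 → write 7 carry 7
  4×10+7 = 47 → write 7 carry 5
  remaining carry: 5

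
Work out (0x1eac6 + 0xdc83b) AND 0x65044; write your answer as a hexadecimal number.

Add column by column in base 16, right to left:
  6+b = 1 carry 1
  c+3+1 = 0 carry 1
  a+8+1 = 3 carry 1
  e+c+1 = b carry 1
  1+d+1 = f
Sum = 0xfb301; now AND with 0x65044:
  f&6=6, b&5=1, 3&0=0, 0&4=0, 1&4=0

0x61000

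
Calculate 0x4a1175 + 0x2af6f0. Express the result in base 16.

0x750865

Add column by column in base 16, right to left:
  5+0 = 5
  7+f = 6 carry 1
  1+6+1 = 8
  1+f = 0 carry 1
  a+a+1 = 5 carry 1
  4+2+1 = 7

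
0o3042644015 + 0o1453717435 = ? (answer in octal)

0o4516563452

Add column by column in base 8, right to left:
  5+5 = 2 carry 1
  1+3+1 = 5
  0+4 = 4
  4+7 = 3 carry 1
  4+1+1 = 6
  6+7 = 5 carry 1
  2+3+1 = 6
  4+5 = 1 carry 1
  0+4+1 = 5
  3+1 = 4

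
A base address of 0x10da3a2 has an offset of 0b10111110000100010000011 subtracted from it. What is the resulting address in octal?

0o53515437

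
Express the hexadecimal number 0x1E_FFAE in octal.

0o7577656

Expand each hex digit to 4 bits: 1=0001 E=1110 F=1111 F=1111 A=1010 E=1110.
Group the bits in threes: 111 101 111 111 110 101 110 → 7577656.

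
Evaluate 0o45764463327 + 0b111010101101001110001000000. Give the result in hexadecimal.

0o45764463327 = 0x12FD266D7 in hexadecimal.
0b111010101101001110001000000 = 0x7569C40 in hexadecimal.
Add column by column in base 16, right to left:
  7+0 = 7
  D+4 = 1 carry 1
  6+C+1 = 3 carry 1
  6+9+1 = 0 carry 1
  2+6+1 = 9
  D+5 = 2 carry 1
  F+7+1 = 7 carry 1
  2+0+1 = 3
  1+0 = 1

0x137290317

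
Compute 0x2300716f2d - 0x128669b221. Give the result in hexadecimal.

Subtract column by column in base 16:
  d-1 → c
  2-2 → 0
  f-2 → d
  6-b → b (borrow)
  1-9-1 → 7 (borrow)
  7-6-1 → 0
  0-6 → a (borrow)
  0-8-1 → 7 (borrow)
  3-2-1 → 0
  2-1 → 1

0x107a07bd0c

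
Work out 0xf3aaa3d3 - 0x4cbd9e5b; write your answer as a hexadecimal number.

0xa6ed0578

Subtract column by column in base 16:
  3-b → 8 (borrow)
  d-5-1 → 7
  3-e → 5 (borrow)
  a-9-1 → 0
  a-d → d (borrow)
  a-b-1 → e (borrow)
  3-c-1 → 6 (borrow)
  f-4-1 → a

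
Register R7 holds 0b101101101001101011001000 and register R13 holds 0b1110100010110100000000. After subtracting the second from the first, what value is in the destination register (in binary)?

0b11111000110110111001000

Subtract column by column in base 2:
  0-0 → 0
  0-0 → 0
  0-0 → 0
  1-0 → 1
  0-0 → 0
  0-0 → 0
  1-0 → 1
  1-0 → 1
  0-1 → 1 (borrow)
  1-0-1 → 0
  0-1 → 1 (borrow)
  1-1-1 → 1 (borrow)
  1-0-1 → 0
  0-1 → 1 (borrow)
  0-0-1 → 1 (borrow)
  1-0-1 → 0
  0-0 → 0
  1-1 → 0
  1-0 → 1
  0-1 → 1 (borrow)
  1-1-1 → 1 (borrow)
  1-1-1 → 1 (borrow)
  0-0-1 → 1 (borrow)
  1-0-1 → 0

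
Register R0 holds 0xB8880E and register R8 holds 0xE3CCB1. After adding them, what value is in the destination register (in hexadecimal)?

Add column by column in base 16, right to left:
  E+1 = F
  0+B = B
  8+C = 4 carry 1
  8+C+1 = 5 carry 1
  8+3+1 = C
  B+E = 9 carry 1
  final carry 1

0x19C54BF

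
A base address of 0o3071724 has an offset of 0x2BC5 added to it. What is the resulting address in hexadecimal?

0xC9F99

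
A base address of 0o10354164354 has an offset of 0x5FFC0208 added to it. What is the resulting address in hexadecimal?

0xA3ACEAF4

0o10354164354 = 0x43B0E8EC in hexadecimal.
Add column by column in base 16, right to left:
  C+8 = 4 carry 1
  E+0+1 = F
  8+2 = A
  E+0 = E
  0+C = C
  B+F = A carry 1
  3+F+1 = 3 carry 1
  4+5+1 = A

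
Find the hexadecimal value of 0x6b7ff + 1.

0x6b800

The trailing 2 digits are F (max in base 16), so adding 1 cascades: they roll to 0 and the next digit up increments.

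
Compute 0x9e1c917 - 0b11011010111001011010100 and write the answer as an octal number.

0x9e1c917 = 0o1170344427 in octal.
0b11011010111001011010100 = 0o33271324 in octal.
Subtract column by column in base 8:
  7-4 → 3
  2-2 → 0
  4-3 → 1
  4-1 → 3
  4-7 → 5 (borrow)
  3-2-1 → 0
  0-3 → 5 (borrow)
  7-3-1 → 3
  1-0 → 1
  1-0 → 1

0o1135053103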